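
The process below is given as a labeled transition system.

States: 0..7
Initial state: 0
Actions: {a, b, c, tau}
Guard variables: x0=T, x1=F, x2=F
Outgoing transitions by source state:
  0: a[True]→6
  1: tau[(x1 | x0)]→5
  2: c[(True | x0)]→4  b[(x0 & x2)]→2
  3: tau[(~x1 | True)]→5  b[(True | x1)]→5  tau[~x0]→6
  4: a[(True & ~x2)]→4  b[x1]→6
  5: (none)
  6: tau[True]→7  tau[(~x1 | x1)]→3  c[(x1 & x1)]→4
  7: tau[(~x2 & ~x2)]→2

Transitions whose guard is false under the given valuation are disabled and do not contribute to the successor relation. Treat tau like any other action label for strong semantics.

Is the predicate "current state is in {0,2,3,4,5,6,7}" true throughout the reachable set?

Answer: INVARIANT HOLDS

Working:
Allowed set {0,2,3,4,5,6,7}
Reach set: {0,2,3,4,5,6,7}
  0: ✓
  2: ✓
  3: ✓
  4: ✓
  5: ✓
  6: ✓
  7: ✓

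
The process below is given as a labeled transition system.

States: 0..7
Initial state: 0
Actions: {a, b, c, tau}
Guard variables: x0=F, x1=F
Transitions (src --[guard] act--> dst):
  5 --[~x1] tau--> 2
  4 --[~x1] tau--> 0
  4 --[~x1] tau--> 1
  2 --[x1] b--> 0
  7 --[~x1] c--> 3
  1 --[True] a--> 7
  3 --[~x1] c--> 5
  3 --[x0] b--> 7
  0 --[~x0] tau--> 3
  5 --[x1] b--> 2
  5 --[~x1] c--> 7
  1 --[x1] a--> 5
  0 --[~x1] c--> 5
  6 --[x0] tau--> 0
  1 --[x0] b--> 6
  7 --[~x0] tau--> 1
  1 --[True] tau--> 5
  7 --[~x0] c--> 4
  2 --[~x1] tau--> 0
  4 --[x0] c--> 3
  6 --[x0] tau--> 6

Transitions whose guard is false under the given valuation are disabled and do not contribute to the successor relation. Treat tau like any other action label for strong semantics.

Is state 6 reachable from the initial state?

Guard filter leaves 13 enabled edge(s).
Layer 0: {0}
Layer 1: {3,5}  now seen {0,3,5}
Layer 2: {2,7}  now seen {0,2,3,5,7}
Layer 3: {1,4}  now seen {0,1,2,3,4,5,7}
Reachable = {0,1,2,3,4,5,7}

Answer: UNREACHABLE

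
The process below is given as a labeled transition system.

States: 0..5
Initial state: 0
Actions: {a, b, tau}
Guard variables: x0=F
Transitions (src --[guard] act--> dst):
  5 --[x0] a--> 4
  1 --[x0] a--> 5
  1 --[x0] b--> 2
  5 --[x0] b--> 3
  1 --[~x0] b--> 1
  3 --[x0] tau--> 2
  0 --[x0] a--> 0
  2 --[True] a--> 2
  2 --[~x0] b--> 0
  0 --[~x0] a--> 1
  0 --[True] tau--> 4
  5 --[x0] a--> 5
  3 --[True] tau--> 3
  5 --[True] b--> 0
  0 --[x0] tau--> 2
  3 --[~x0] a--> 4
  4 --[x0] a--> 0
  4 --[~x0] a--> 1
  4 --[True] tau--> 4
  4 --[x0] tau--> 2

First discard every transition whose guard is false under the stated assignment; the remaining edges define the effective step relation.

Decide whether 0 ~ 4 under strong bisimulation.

Bisimulation quotient by refinement:
  round 0: {{0,1,2,3,4,5}}
  round 1: {{0,3,4},{1,5},{2}}
  round 2: {{0,4},{1},{2},{3},{5}}
5 equivalence class(es) (converged in 3)
[0]={0,4}  [4]={0,4}

Answer: BISIMILAR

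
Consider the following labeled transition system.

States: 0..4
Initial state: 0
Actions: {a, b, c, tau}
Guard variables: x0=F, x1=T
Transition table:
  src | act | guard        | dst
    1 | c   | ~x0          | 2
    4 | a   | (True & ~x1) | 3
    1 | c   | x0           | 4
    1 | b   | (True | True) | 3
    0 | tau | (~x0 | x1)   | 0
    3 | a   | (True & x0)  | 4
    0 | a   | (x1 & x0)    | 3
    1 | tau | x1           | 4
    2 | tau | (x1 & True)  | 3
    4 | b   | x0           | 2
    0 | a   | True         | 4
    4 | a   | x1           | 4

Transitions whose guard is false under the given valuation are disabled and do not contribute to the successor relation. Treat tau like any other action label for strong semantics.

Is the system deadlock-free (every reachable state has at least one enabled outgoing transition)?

Answer: DEADLOCK-FREE

Analysis:
Reach set: {0,4}
  0: a→4  tau→0  [2 out]
  4: a→4  [1 out]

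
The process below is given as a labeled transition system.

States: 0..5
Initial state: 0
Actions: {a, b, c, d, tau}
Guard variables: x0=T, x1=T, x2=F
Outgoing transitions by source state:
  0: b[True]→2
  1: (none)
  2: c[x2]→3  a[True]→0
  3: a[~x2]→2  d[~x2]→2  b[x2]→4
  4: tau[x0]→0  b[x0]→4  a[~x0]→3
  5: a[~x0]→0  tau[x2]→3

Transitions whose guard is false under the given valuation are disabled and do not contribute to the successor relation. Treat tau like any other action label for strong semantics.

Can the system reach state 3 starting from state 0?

6 transition(s) survive guard evaluation.
depth 0: {0}
depth 1: {2}  total {0,2}
Reach set: {0,2}

Answer: UNREACHABLE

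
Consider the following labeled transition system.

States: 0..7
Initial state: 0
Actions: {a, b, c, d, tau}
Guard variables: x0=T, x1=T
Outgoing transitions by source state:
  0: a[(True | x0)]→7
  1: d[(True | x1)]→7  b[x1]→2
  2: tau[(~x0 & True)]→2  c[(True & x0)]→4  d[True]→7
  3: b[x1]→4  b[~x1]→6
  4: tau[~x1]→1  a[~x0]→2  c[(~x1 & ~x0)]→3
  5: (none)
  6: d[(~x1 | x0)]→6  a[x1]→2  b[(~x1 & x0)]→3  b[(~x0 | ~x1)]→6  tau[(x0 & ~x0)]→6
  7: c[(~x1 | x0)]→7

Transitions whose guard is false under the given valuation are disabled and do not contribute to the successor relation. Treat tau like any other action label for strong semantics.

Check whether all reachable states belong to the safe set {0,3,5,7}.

Answer: INVARIANT HOLDS

Working:
Inv-set: {0,3,5,7}
Reach set: {0,7}
  0: ok
  7: ok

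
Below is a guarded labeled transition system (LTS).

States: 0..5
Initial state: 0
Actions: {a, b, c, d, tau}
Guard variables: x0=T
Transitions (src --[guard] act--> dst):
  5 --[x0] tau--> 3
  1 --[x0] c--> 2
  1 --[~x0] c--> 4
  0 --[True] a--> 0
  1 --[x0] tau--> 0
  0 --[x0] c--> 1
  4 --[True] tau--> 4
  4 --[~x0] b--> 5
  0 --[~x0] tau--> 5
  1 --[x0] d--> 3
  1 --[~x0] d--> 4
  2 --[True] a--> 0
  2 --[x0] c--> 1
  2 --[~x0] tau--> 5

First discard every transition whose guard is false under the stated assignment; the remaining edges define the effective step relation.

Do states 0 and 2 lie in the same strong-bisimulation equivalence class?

Compute ~ classes (split until stable):
  P[0] = {{0,1,2,3,4,5}}
  P[1] = {{0,2},{1},{3},{4,5}}
  P[2] = {{0,2},{1},{3},{4},{5}}
stable after 3 split(s): 5 block(s)
[0]={0,2}  [2]={0,2}

Answer: BISIMILAR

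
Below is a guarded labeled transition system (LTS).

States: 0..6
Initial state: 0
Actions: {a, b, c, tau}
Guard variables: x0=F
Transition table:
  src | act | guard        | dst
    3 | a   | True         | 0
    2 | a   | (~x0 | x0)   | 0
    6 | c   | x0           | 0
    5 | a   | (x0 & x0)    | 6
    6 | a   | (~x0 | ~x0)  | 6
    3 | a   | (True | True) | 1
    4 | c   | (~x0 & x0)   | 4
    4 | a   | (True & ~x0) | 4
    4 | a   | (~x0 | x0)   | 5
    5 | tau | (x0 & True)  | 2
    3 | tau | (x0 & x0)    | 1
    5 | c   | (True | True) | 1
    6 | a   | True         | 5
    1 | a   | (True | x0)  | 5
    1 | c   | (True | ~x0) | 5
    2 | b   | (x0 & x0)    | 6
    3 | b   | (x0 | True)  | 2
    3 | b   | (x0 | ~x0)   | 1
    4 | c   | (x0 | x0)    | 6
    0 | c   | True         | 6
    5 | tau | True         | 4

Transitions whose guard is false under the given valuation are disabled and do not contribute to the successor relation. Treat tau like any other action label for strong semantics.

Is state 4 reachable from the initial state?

Guard filter leaves 14 enabled edge(s).
L0 = {0}
L1 = {6}  now seen {0,6}
L2 = {5}  now seen {0,5,6}
L3 = {1,4}  now seen {0,1,4,5,6}
Reach set: {0,1,4,5,6}
trace reaching 4: c·a·tau

Answer: REACHABLE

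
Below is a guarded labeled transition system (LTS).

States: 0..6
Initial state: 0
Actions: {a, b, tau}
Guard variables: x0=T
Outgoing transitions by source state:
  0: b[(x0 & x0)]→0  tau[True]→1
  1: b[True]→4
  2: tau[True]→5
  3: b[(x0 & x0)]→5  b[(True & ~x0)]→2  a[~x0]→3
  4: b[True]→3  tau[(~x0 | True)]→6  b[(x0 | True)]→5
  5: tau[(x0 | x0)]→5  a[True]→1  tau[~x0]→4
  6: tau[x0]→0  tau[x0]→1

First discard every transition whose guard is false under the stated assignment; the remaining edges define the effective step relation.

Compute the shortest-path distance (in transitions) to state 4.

Answer: 2

Trace:
BFS to 4:
  Layer 0: {0}
  Layer 1: {1}
  Layer 2: {4}
4 enters at depth 2; path tau·b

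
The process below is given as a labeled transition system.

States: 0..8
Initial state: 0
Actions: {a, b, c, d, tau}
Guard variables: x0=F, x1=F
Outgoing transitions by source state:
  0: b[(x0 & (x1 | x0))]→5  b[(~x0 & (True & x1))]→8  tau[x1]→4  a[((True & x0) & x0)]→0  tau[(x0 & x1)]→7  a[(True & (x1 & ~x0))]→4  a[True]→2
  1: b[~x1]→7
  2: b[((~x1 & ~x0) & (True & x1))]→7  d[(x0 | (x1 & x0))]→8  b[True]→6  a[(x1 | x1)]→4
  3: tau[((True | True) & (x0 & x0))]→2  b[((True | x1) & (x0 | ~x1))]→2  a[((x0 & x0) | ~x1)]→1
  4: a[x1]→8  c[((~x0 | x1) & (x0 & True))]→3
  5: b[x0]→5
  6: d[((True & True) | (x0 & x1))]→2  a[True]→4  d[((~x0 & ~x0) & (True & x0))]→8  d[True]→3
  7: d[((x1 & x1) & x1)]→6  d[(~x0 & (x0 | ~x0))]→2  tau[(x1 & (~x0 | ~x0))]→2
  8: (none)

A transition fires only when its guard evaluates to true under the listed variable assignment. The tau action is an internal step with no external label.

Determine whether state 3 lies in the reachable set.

Guard filter leaves 9 enabled edge(s).
Layer 0: {0}
Layer 1: {2}  total {0,2}
Layer 2: {6}  total {0,2,6}
Layer 3: {3,4}  total {0,2,3,4,6}
Layer 4: {1}  total {0,1,2,3,4,6}
Layer 5: {7}  total {0,1,2,3,4,6,7}
Reach set: {0,1,2,3,4,6,7}
Path to 3: a·b·d

Answer: REACHABLE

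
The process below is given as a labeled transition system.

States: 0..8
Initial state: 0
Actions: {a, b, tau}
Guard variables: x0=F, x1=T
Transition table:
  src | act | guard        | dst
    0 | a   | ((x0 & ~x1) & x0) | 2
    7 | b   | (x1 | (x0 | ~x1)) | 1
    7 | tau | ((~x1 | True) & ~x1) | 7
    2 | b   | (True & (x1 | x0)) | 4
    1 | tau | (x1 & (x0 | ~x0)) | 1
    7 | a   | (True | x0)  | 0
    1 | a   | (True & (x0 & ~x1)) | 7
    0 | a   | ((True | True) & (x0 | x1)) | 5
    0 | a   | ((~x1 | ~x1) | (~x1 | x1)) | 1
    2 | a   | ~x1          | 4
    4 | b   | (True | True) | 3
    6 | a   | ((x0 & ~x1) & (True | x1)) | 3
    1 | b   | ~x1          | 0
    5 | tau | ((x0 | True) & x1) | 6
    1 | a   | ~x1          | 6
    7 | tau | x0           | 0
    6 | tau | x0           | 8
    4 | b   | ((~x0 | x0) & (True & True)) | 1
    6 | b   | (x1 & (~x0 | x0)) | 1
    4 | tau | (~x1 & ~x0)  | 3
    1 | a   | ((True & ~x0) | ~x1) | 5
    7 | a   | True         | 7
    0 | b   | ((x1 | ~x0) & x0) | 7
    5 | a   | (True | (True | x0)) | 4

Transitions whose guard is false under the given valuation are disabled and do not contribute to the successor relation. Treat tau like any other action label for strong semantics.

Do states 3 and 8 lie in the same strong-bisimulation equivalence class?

Bisimulation quotient by refinement:
  π0 = {{0,1,2,3,4,5,6,7,8}}
  π1 = {{0},{1,5},{2,4,6},{3,8},{7}}
  π2 = {{0},{1},{2},{3,8},{4},{5},{6},{7}}
8 equivalence class(es) (converged in 3)
[3]={3,8}  [8]={3,8}

Answer: BISIMILAR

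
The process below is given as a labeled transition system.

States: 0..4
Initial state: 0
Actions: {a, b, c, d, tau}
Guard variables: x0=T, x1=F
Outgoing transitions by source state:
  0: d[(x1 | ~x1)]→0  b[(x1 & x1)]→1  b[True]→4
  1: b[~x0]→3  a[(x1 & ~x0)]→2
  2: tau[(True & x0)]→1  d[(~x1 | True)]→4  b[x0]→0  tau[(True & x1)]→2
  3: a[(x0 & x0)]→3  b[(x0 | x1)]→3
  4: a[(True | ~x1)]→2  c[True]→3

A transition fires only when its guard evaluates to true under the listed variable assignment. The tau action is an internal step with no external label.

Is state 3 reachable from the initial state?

After dropping false guards: 9 live edges.
Layer 0: {0}
Layer 1: {4}  cumulative {0,4}
Layer 2: {2,3}  cumulative {0,2,3,4}
Layer 3: {1}  cumulative {0,1,2,3,4}
Reach set: {0,1,2,3,4}
witness 3: b·c

Answer: REACHABLE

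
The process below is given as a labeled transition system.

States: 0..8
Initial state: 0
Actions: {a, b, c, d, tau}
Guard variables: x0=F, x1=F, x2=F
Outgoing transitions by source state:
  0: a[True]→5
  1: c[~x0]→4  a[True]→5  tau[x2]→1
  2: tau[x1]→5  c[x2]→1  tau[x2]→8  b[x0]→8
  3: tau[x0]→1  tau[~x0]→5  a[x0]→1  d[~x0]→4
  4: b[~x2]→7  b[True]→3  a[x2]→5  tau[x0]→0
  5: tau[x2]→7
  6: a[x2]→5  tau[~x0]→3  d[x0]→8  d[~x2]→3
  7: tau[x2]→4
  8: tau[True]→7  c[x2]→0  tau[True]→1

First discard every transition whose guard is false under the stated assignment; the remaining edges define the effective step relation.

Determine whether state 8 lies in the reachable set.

Answer: UNREACHABLE

Analysis:
11 transition(s) survive guard evaluation.
L0 = {0}
L1 = {5}  now seen {0,5}
Reachable = {0,5}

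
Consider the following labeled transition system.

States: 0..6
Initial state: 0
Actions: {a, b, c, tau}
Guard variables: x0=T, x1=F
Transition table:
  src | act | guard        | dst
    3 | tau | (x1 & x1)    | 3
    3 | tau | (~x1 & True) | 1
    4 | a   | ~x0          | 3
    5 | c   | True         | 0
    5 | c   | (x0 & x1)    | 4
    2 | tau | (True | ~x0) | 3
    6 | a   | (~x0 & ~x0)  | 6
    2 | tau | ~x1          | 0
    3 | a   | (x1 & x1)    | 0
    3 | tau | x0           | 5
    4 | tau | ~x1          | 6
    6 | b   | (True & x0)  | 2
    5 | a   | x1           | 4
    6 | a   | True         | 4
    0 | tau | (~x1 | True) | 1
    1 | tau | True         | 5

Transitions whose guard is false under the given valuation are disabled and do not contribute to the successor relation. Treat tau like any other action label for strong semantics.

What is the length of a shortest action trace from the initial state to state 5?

Answer: 2

Trace:
BFS to 5:
  depth 0: {0}
  depth 1: {1}
  depth 2: {5}
first hit 5 at d=2 via tau·tau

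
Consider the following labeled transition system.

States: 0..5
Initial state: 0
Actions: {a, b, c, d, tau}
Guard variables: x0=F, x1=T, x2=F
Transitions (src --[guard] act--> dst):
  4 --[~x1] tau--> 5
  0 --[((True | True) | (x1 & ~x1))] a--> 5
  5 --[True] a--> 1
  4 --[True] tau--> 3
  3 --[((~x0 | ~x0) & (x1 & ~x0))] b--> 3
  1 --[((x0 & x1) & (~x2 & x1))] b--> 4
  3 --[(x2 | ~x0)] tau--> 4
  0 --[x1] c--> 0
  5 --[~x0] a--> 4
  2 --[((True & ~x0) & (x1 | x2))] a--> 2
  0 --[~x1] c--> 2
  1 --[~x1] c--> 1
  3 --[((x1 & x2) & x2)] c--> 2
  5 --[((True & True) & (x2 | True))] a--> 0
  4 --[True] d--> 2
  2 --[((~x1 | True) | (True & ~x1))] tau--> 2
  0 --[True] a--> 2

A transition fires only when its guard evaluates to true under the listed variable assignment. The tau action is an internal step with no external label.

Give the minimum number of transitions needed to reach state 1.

Answer: 2

Trace:
Layered search for 1:
  L0 = {0}
  L1 = {2,5}
  L2 = {1,4}
first hit 1 at d=2 via a·a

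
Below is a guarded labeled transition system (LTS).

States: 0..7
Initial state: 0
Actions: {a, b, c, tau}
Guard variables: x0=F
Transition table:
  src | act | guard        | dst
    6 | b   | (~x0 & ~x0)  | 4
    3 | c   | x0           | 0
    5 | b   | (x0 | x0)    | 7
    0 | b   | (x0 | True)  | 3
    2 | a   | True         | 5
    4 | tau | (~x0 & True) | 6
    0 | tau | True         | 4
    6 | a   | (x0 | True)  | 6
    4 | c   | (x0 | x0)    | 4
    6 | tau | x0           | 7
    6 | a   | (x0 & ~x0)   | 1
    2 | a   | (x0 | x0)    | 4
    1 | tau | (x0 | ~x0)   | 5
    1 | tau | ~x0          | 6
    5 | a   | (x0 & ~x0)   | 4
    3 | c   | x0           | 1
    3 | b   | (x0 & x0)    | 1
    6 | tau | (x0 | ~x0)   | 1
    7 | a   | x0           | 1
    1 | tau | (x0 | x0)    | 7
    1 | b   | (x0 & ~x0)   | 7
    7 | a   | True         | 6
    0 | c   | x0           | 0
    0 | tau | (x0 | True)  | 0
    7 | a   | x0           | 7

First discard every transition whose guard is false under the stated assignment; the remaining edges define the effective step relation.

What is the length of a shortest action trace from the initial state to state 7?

Answer: UNREACHABLE

Analysis:
BFS to 7:
  L0 = {0}
  L1 = {3,4}
  L2 = {6}
  L3 = {1}
  L4 = {5}
7 never appears.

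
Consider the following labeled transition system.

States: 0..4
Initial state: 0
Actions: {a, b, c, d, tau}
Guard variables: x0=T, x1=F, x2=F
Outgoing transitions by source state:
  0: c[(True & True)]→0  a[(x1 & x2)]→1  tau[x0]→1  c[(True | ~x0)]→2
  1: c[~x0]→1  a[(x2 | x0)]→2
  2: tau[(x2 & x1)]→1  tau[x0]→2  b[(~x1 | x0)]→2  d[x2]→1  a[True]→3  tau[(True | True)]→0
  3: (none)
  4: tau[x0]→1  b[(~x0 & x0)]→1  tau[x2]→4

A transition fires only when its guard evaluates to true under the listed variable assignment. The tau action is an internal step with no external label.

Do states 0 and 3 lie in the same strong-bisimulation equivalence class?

Compute ~ classes (split until stable):
  P[0] = {{0,1,2,3,4}}
  P[1] = {{0},{1},{2},{3},{4}}
stable after 2 split(s): 5 block(s)
class of 0: {0}; class of 3: {3}

Answer: NOT BISIMILAR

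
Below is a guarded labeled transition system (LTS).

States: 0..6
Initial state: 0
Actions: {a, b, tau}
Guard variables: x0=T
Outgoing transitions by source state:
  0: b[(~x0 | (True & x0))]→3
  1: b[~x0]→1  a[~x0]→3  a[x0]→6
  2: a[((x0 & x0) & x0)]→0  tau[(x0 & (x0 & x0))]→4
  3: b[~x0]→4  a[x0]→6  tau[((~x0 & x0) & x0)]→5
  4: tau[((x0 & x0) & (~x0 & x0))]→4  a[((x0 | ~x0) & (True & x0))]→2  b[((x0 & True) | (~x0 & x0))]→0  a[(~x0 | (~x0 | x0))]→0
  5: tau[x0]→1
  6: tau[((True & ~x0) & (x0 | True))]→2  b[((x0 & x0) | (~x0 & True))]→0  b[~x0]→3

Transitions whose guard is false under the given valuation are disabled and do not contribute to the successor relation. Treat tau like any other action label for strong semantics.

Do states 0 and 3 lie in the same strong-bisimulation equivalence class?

Answer: NOT BISIMILAR

Trace:
Compute ~ classes (split until stable):
  π0 = {{0,1,2,3,4,5,6}}
  π1 = {{0,6},{1,3},{2},{4},{5}}
  π2 = {{0},{1,3},{2},{4},{5},{6}}
stable after 3 split(s): 6 block(s)
class of 0: {0}; class of 3: {1,3}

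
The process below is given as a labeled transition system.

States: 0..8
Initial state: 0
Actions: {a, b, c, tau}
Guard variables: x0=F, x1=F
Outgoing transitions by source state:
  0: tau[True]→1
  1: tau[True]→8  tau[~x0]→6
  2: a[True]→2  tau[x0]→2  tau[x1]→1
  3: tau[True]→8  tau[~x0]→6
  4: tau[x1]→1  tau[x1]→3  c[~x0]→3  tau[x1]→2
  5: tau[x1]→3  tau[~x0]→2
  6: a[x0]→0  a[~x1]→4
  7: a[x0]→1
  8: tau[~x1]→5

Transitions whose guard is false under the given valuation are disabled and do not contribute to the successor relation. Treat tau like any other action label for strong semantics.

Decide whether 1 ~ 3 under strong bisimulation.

Bisimulation quotient by refinement:
  π0 = {{0,1,2,3,4,5,6,7,8}}
  π1 = {{0,1,3,5,8},{2,6},{4},{7}}
  π2 = {{0,8},{1,3},{2},{4},{5},{6},{7}}
  π3 = {{0},{1,3},{2},{4},{5},{6},{7},{8}}
stable after 4 split(s): 8 block(s)
[1]={1,3}  [3]={1,3}

Answer: BISIMILAR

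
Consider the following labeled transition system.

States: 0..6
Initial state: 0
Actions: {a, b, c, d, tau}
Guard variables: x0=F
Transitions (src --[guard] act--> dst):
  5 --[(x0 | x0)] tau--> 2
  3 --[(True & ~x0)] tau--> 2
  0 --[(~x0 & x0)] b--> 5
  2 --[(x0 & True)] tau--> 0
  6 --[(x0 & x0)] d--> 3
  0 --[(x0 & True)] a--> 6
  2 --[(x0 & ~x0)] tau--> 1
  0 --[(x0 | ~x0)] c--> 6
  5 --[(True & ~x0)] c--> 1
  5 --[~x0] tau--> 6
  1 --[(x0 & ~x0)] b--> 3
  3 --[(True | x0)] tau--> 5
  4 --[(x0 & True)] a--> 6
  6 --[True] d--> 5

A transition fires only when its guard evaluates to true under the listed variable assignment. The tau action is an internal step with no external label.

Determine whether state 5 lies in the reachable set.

Answer: REACHABLE

Working:
After dropping false guards: 6 live edges.
L0 = {0}
L1 = {6}  cumulative {0,6}
L2 = {5}  cumulative {0,5,6}
L3 = {1}  cumulative {0,1,5,6}
Reach set: {0,1,5,6}
trace reaching 5: c·d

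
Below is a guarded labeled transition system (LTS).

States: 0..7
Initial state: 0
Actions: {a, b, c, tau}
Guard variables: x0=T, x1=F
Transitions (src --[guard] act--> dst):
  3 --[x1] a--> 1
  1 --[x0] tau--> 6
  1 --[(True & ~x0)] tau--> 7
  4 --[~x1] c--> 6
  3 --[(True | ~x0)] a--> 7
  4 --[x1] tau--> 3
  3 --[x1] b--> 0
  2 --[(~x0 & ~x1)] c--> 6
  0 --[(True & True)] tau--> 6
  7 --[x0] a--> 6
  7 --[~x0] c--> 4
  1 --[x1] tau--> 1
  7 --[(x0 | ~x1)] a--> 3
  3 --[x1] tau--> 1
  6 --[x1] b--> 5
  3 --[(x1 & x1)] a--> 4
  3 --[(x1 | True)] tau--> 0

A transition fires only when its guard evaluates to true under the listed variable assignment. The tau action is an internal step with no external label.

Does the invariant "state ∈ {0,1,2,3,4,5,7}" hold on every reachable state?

Inv-set: {0,1,2,3,4,5,7}
Reachable = {0,6}
  0: safe
  6: outside
witness against invariant: tau → 6

Answer: INVARIANT VIOLATED at state 6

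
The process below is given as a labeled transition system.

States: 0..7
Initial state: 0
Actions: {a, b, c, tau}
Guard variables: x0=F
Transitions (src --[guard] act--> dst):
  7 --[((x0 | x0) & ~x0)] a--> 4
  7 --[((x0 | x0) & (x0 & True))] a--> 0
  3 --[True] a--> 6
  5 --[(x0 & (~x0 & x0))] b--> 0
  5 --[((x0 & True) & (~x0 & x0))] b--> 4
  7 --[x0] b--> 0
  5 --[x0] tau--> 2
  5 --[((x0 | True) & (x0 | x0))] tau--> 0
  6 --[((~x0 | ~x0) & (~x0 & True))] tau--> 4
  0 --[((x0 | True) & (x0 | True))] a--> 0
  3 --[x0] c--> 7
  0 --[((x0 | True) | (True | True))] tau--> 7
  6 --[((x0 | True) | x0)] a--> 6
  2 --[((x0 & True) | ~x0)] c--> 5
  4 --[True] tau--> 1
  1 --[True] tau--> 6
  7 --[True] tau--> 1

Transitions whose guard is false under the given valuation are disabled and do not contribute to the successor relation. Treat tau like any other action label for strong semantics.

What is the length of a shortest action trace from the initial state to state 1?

Breadth-first toward 1:
  Layer 0: {0}
  Layer 1: {7}
  Layer 2: {1}
depth(1)=2, e.g. tau·tau

Answer: 2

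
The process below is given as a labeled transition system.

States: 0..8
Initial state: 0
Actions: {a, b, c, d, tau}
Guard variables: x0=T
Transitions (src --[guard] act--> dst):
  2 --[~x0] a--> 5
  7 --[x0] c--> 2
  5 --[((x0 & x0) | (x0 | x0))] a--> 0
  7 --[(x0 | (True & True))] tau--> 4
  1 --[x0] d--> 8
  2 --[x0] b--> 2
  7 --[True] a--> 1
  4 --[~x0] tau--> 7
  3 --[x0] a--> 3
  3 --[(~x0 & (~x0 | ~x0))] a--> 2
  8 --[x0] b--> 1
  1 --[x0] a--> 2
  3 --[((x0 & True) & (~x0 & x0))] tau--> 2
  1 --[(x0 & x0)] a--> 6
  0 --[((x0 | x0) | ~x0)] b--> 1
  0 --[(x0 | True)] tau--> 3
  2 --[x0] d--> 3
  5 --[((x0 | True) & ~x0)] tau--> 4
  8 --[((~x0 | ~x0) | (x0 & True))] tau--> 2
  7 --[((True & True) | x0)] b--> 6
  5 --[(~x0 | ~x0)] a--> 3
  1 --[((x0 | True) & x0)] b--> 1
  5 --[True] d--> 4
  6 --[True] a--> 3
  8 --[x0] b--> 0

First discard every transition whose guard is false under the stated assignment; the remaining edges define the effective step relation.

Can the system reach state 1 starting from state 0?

Guard filter leaves 19 enabled edge(s).
depth 0: {0}
depth 1: {1,3}  now seen {0,1,3}
depth 2: {2,6,8}  now seen {0,1,2,3,6,8}
R = {0,1,2,3,6,8}
Path to 1: b

Answer: REACHABLE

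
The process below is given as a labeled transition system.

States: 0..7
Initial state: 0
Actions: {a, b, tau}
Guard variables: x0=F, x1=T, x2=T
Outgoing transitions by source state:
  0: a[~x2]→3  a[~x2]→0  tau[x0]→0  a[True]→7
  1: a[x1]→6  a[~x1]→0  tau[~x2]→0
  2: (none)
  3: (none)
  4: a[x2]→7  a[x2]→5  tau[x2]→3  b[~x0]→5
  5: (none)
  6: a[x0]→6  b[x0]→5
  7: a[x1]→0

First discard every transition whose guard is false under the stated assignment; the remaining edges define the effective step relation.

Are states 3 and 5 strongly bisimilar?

Answer: BISIMILAR

Analysis:
Compute ~ classes (split until stable):
  round 0: {{0,1,2,3,4,5,6,7}}
  round 1: {{0,1,7},{2,3,5,6},{4}}
  round 2: {{0,7},{1},{2,3,5,6},{4}}
4 equivalence class(es) (converged in 3)
[3]={2,3,5,6}  [5]={2,3,5,6}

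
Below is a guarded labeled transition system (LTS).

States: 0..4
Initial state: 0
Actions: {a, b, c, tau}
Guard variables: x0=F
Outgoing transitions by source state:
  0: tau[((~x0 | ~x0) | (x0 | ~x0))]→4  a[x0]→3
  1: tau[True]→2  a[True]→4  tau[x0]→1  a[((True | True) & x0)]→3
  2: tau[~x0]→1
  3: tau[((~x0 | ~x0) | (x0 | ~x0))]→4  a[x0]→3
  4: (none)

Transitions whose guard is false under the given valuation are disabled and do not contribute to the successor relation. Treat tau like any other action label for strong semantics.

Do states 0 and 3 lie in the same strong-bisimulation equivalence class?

Refine partition for ~:
  π0 = {{0,1,2,3,4}}
  π1 = {{0,2,3},{1},{4}}
  π2 = {{0,3},{1},{2},{4}}
stable after 3 split(s): 4 block(s)
0∈{0,3}, 3∈{0,3}

Answer: BISIMILAR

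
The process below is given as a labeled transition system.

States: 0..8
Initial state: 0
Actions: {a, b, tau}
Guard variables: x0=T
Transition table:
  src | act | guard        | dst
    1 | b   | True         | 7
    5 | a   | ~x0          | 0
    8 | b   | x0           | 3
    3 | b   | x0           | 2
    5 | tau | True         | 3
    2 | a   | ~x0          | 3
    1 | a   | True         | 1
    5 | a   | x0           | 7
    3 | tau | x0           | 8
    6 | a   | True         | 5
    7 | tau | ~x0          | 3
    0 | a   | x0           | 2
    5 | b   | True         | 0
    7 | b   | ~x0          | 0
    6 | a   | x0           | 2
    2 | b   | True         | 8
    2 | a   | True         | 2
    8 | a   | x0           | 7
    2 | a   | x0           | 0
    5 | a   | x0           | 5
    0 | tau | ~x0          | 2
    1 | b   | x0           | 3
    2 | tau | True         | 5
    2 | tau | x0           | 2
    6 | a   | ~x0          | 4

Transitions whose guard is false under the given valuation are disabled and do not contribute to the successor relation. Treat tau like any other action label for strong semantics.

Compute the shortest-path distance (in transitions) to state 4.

BFS to 4:
  depth 0: {0}
  depth 1: {2}
  depth 2: {5,8}
  depth 3: {3,7}
4 never appears.

Answer: UNREACHABLE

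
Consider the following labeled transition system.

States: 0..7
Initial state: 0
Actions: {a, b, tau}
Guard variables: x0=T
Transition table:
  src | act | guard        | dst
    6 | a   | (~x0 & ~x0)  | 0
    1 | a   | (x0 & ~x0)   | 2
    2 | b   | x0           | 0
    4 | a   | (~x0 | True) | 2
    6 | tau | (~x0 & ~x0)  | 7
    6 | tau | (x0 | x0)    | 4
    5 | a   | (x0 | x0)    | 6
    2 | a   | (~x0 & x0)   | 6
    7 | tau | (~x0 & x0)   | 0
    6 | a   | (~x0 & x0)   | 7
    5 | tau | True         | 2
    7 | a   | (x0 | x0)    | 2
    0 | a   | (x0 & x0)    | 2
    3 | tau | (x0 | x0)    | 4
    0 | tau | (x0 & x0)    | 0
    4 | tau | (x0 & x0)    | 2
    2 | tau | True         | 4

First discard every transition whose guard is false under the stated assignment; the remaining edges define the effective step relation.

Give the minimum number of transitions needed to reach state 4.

Answer: 2

Trace:
Breadth-first toward 4:
  L0 = {0}
  L1 = {2}
  L2 = {4}
depth(4)=2, e.g. a·tau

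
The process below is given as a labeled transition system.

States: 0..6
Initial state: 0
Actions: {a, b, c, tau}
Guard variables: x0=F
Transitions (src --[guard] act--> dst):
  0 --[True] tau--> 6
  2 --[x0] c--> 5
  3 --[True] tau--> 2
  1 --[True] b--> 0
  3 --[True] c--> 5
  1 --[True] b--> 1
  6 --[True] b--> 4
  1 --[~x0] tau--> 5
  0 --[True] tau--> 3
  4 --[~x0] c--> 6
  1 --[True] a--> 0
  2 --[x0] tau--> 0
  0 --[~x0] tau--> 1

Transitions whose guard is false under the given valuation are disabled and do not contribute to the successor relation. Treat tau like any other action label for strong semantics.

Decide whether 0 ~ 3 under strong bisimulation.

Bisimulation quotient by refinement:
  π0 = {{0,1,2,3,4,5,6}}
  π1 = {{0},{1},{2,5},{3},{4},{6}}
Fixed point at round 2; 6 class(es).
class of 0: {0}; class of 3: {3}

Answer: NOT BISIMILAR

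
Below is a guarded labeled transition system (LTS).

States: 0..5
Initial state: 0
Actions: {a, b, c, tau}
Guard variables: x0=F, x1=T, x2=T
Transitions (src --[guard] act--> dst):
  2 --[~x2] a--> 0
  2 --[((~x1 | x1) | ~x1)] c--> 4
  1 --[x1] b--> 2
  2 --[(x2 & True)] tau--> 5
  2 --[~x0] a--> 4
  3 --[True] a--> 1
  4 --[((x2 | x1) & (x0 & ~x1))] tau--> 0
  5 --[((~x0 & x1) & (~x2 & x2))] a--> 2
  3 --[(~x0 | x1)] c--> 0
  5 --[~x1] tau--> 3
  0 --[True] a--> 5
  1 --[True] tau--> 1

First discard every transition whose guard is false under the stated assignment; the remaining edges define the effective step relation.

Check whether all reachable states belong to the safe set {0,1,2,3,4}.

Safe = {0,1,2,3,4}
Reach set: {0,5}
  0: safe
  5: outside
counterexample path to 5: a

Answer: INVARIANT VIOLATED at state 5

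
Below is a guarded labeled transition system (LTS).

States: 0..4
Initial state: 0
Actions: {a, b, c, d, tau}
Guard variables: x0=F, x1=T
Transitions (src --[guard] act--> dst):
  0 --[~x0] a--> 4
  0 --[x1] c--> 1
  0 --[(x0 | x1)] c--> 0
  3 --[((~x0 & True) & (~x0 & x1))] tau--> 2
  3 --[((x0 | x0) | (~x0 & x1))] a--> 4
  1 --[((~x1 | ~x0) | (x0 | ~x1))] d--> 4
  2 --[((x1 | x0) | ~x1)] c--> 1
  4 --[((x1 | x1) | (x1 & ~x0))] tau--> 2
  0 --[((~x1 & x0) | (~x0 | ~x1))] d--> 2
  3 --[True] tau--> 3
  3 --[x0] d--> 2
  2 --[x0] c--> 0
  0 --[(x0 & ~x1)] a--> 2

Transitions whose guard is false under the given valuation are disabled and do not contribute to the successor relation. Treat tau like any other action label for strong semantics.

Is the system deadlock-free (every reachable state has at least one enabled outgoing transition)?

Answer: DEADLOCK-FREE

Working:
R = {0,1,2,4}
  0: a→4  c→0  c→1  d→2  [4 exit(s)]
  1: d→4  [1 exit(s)]
  2: c→1  [1 exit(s)]
  4: tau→2  [1 exit(s)]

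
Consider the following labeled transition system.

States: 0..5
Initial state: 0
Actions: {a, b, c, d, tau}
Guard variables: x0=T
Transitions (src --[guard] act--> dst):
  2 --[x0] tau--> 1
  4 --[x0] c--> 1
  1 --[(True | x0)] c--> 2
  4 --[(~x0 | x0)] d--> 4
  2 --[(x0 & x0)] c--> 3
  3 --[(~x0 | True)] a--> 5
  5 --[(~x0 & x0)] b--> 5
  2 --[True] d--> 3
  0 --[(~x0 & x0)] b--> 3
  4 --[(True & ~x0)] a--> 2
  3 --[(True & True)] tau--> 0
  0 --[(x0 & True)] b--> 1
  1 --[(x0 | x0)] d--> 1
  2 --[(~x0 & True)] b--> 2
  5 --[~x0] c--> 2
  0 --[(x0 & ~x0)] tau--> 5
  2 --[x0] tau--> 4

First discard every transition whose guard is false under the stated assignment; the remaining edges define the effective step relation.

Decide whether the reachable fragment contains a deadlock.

Answer: DEADLOCK at state 5

Analysis:
R = {0,1,2,3,4,5}
  0: b→1  [1 out]
  1: c→2  d→1  [2 out]
  2: c→3  d→3  tau→1  tau→4  [4 out]
  3: a→5  tau→0  [2 out]
  4: c→1  d→4  [2 out]
  5: ∅  [STUCK]
trace reaching 5: b·c·c·a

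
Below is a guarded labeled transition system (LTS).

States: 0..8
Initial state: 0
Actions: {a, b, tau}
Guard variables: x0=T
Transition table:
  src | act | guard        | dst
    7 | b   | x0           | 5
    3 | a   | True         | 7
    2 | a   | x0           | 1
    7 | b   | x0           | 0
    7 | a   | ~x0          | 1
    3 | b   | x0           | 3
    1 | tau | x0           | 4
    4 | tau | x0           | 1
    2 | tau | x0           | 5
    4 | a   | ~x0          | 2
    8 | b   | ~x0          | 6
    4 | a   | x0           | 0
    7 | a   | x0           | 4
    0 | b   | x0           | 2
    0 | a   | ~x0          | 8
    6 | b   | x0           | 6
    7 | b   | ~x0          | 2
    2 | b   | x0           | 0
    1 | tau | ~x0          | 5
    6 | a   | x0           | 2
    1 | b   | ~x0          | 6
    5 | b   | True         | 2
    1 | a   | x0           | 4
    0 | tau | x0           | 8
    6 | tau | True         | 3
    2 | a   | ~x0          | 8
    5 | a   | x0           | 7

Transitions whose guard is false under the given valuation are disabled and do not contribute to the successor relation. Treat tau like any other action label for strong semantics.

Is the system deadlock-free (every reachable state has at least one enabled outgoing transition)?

Answer: DEADLOCK at state 8

Trace:
R = {0,1,2,4,5,7,8}
  0: b→2  tau→8  [2 exit(s)]
  1: a→4  tau→4  [2 exit(s)]
  2: a→1  b→0  tau→5  [3 exit(s)]
  4: a→0  tau→1  [2 exit(s)]
  5: a→7  b→2  [2 exit(s)]
  7: a→4  b→0  b→5  [3 exit(s)]
  8: ∅  [no exit]
trace reaching 8: tau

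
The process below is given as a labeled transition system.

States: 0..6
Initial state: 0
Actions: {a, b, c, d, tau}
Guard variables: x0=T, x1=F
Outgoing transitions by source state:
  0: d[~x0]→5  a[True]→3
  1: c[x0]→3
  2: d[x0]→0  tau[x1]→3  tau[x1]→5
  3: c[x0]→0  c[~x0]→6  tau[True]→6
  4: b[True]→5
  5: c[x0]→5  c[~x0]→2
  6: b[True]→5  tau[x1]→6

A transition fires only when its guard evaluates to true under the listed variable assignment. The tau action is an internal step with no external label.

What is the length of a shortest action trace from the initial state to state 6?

Breadth-first toward 6:
  Layer 0: {0}
  Layer 1: {3}
  Layer 2: {6}
6 enters at depth 2; path a·tau

Answer: 2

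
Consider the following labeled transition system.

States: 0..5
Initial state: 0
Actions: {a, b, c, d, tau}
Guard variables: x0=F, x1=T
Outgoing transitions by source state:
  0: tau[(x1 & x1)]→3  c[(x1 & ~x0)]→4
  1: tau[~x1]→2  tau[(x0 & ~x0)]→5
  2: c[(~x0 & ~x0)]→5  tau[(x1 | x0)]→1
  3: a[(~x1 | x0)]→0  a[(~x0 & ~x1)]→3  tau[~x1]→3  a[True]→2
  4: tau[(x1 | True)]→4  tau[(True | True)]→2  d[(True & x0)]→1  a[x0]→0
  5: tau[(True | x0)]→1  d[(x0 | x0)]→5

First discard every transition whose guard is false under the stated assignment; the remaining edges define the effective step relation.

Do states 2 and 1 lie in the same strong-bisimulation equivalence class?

Answer: NOT BISIMILAR

Analysis:
Refine partition for ~:
  π0 = {{0,1,2,3,4,5}}
  π1 = {{0,2},{1},{3},{4,5}}
  π2 = {{0},{1},{2},{3},{4},{5}}
6 equivalence class(es) (converged in 3)
2∈{2}, 1∈{1}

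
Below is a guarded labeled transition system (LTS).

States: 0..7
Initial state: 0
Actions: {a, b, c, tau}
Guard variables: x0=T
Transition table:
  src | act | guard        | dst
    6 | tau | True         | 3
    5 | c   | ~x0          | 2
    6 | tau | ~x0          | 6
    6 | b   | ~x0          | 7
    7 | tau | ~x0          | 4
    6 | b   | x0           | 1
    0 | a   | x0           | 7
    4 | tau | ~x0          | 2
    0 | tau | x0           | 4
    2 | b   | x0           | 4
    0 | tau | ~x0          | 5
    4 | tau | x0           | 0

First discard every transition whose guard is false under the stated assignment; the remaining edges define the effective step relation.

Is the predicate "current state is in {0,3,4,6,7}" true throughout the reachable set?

Answer: INVARIANT HOLDS

Working:
Inv-set: {0,3,4,6,7}
Reach set: {0,4,7}
  0: ok
  4: ok
  7: ok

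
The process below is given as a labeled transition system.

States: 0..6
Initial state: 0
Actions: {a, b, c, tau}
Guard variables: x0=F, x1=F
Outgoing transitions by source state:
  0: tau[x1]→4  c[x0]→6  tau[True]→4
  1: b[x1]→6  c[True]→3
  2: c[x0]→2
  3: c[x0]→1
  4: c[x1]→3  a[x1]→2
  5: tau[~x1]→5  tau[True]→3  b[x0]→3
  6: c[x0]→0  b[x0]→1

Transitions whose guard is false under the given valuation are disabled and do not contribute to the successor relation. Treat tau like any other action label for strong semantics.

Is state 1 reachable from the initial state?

Answer: UNREACHABLE

Analysis:
4 transition(s) survive guard evaluation.
depth 0: {0}
depth 1: {4}  cumulative {0,4}
R = {0,4}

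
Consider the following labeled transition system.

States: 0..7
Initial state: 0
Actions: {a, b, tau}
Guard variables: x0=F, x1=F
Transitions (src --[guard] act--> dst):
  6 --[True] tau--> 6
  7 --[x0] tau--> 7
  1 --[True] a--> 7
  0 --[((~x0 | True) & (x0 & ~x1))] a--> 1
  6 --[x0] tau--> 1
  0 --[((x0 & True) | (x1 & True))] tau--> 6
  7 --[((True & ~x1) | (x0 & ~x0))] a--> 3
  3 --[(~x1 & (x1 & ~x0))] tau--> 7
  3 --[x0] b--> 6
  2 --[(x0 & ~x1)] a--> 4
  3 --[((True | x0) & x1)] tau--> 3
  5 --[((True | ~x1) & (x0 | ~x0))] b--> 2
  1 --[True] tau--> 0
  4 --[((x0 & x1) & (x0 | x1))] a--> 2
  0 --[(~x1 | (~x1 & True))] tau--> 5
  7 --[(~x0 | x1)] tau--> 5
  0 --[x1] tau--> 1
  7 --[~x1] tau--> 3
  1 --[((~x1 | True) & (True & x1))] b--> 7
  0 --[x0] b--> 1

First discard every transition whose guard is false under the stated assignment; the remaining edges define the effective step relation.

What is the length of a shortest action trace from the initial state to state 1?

BFS to 1:
  Layer 0: {0}
  Layer 1: {5}
  Layer 2: {2}
1 never appears.

Answer: UNREACHABLE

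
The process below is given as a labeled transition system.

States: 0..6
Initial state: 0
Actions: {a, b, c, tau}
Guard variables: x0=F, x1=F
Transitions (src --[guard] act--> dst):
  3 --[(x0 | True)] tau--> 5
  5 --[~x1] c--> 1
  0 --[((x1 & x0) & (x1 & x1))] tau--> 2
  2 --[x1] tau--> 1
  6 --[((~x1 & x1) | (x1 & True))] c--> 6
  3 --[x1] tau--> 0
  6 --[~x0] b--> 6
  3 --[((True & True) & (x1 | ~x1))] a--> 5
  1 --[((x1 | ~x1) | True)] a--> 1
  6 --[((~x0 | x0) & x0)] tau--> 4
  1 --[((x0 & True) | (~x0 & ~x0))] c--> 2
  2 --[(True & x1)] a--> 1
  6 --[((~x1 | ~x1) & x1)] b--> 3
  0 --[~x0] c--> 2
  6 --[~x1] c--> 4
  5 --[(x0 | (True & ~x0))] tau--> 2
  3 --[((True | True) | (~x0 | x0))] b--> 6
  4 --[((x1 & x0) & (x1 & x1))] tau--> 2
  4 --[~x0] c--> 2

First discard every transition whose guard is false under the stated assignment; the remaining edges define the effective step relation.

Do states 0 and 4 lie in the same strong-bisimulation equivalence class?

Compute ~ classes (split until stable):
  P[0] = {{0,1,2,3,4,5,6}}
  P[1] = {{0,4},{1},{2},{3},{5},{6}}
Fixed point at round 2; 6 class(es).
class of 0: {0,4}; class of 4: {0,4}

Answer: BISIMILAR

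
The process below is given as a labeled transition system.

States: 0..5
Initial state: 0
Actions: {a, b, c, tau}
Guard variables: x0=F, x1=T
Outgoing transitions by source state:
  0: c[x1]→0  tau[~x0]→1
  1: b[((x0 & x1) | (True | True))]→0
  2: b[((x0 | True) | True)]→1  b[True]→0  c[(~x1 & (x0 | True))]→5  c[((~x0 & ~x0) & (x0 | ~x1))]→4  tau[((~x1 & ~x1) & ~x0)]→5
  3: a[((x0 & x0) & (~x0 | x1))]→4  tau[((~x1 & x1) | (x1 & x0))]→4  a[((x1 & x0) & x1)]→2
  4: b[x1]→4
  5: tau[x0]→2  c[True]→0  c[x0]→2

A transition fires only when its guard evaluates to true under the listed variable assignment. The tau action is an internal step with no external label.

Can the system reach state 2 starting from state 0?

Answer: UNREACHABLE

Working:
Guard filter leaves 7 enabled edge(s).
L0 = {0}
L1 = {1}  total {0,1}
Reachable = {0,1}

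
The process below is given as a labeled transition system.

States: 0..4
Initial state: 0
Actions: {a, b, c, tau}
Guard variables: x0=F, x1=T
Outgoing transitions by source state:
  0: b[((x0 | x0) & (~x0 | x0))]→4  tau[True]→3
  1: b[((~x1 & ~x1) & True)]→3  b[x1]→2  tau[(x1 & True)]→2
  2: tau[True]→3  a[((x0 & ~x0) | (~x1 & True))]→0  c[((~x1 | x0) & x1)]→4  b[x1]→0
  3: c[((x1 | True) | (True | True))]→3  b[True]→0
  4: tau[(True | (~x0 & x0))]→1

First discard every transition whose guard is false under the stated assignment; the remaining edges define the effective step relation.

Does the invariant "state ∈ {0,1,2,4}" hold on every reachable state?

Allowed set {0,1,2,4}
R = {0,3}
  0: ok
  3: VIOLATES
reach 3 via tau — violates

Answer: INVARIANT VIOLATED at state 3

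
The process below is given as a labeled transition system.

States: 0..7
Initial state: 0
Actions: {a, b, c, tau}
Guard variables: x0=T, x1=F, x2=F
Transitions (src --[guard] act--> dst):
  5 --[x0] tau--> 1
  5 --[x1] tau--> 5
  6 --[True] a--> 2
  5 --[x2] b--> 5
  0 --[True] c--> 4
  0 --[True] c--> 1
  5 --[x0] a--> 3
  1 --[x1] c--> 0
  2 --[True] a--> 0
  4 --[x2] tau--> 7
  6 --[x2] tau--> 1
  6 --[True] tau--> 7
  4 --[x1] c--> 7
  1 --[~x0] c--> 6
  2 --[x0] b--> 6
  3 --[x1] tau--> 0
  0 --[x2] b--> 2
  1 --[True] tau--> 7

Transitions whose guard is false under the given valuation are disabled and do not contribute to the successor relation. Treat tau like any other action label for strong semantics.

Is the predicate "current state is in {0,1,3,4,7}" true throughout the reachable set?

Answer: INVARIANT HOLDS

Trace:
Safe = {0,1,3,4,7}
Reach set: {0,1,4,7}
  0: safe
  1: safe
  4: safe
  7: safe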